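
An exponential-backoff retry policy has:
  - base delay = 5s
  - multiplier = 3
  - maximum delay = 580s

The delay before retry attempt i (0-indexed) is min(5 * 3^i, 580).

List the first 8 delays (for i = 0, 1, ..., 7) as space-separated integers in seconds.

Answer: 5 15 45 135 405 580 580 580

Derivation:
Computing each delay:
  i=0: min(5*3^0, 580) = 5
  i=1: min(5*3^1, 580) = 15
  i=2: min(5*3^2, 580) = 45
  i=3: min(5*3^3, 580) = 135
  i=4: min(5*3^4, 580) = 405
  i=5: min(5*3^5, 580) = 580
  i=6: min(5*3^6, 580) = 580
  i=7: min(5*3^7, 580) = 580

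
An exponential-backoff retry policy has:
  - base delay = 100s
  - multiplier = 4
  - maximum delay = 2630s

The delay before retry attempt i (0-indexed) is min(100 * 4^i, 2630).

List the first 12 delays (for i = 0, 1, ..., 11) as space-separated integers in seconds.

Computing each delay:
  i=0: min(100*4^0, 2630) = 100
  i=1: min(100*4^1, 2630) = 400
  i=2: min(100*4^2, 2630) = 1600
  i=3: min(100*4^3, 2630) = 2630
  i=4: min(100*4^4, 2630) = 2630
  i=5: min(100*4^5, 2630) = 2630
  i=6: min(100*4^6, 2630) = 2630
  i=7: min(100*4^7, 2630) = 2630
  i=8: min(100*4^8, 2630) = 2630
  i=9: min(100*4^9, 2630) = 2630
  i=10: min(100*4^10, 2630) = 2630
  i=11: min(100*4^11, 2630) = 2630

Answer: 100 400 1600 2630 2630 2630 2630 2630 2630 2630 2630 2630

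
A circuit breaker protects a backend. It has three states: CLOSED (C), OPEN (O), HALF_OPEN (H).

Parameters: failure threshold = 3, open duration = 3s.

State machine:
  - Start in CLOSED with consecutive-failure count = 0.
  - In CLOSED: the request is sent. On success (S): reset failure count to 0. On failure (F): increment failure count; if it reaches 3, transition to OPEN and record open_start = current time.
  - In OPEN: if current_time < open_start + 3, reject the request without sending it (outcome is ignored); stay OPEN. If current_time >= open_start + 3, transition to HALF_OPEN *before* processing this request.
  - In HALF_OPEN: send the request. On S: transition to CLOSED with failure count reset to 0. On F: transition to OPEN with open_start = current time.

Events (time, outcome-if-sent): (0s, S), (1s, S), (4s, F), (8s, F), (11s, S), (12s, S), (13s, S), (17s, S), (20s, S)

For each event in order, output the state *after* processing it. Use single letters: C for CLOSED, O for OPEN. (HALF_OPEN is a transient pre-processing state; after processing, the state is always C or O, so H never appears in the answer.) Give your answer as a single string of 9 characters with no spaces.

Answer: CCCCCCCCC

Derivation:
State after each event:
  event#1 t=0s outcome=S: state=CLOSED
  event#2 t=1s outcome=S: state=CLOSED
  event#3 t=4s outcome=F: state=CLOSED
  event#4 t=8s outcome=F: state=CLOSED
  event#5 t=11s outcome=S: state=CLOSED
  event#6 t=12s outcome=S: state=CLOSED
  event#7 t=13s outcome=S: state=CLOSED
  event#8 t=17s outcome=S: state=CLOSED
  event#9 t=20s outcome=S: state=CLOSED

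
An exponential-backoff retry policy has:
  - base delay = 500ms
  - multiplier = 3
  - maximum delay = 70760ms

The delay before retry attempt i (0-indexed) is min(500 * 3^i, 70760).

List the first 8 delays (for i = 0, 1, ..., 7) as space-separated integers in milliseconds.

Computing each delay:
  i=0: min(500*3^0, 70760) = 500
  i=1: min(500*3^1, 70760) = 1500
  i=2: min(500*3^2, 70760) = 4500
  i=3: min(500*3^3, 70760) = 13500
  i=4: min(500*3^4, 70760) = 40500
  i=5: min(500*3^5, 70760) = 70760
  i=6: min(500*3^6, 70760) = 70760
  i=7: min(500*3^7, 70760) = 70760

Answer: 500 1500 4500 13500 40500 70760 70760 70760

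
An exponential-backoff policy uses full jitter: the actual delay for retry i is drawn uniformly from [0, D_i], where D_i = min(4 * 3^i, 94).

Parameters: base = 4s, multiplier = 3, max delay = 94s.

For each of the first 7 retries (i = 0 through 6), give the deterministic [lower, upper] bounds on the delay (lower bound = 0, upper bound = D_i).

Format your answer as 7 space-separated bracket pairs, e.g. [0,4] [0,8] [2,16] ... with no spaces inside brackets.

Computing bounds per retry:
  i=0: D_i=min(4*3^0,94)=4, bounds=[0,4]
  i=1: D_i=min(4*3^1,94)=12, bounds=[0,12]
  i=2: D_i=min(4*3^2,94)=36, bounds=[0,36]
  i=3: D_i=min(4*3^3,94)=94, bounds=[0,94]
  i=4: D_i=min(4*3^4,94)=94, bounds=[0,94]
  i=5: D_i=min(4*3^5,94)=94, bounds=[0,94]
  i=6: D_i=min(4*3^6,94)=94, bounds=[0,94]

Answer: [0,4] [0,12] [0,36] [0,94] [0,94] [0,94] [0,94]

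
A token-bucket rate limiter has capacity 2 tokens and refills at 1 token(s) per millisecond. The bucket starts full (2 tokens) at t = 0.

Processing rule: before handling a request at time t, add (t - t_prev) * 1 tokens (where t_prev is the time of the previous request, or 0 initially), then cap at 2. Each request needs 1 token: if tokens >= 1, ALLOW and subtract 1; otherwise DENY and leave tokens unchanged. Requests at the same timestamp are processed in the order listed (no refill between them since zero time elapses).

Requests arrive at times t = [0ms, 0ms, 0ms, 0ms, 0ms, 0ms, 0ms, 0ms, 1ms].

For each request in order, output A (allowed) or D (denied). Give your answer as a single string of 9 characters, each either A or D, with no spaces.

Answer: AADDDDDDA

Derivation:
Simulating step by step:
  req#1 t=0ms: ALLOW
  req#2 t=0ms: ALLOW
  req#3 t=0ms: DENY
  req#4 t=0ms: DENY
  req#5 t=0ms: DENY
  req#6 t=0ms: DENY
  req#7 t=0ms: DENY
  req#8 t=0ms: DENY
  req#9 t=1ms: ALLOW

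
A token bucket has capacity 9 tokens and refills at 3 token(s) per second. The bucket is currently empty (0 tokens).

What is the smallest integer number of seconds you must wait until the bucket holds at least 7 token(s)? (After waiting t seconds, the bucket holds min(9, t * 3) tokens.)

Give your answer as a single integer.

Need t * 3 >= 7, so t >= 7/3.
Smallest integer t = ceil(7/3) = 3.

Answer: 3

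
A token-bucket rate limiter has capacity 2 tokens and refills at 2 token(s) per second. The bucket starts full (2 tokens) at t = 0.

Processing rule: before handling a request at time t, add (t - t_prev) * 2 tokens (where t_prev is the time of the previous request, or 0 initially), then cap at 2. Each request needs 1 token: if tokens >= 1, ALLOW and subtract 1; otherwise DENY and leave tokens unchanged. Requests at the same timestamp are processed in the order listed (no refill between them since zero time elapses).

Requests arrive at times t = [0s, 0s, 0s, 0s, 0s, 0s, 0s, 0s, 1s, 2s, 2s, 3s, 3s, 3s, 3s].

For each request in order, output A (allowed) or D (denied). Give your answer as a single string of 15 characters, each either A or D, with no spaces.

Answer: AADDDDDDAAAAADD

Derivation:
Simulating step by step:
  req#1 t=0s: ALLOW
  req#2 t=0s: ALLOW
  req#3 t=0s: DENY
  req#4 t=0s: DENY
  req#5 t=0s: DENY
  req#6 t=0s: DENY
  req#7 t=0s: DENY
  req#8 t=0s: DENY
  req#9 t=1s: ALLOW
  req#10 t=2s: ALLOW
  req#11 t=2s: ALLOW
  req#12 t=3s: ALLOW
  req#13 t=3s: ALLOW
  req#14 t=3s: DENY
  req#15 t=3s: DENY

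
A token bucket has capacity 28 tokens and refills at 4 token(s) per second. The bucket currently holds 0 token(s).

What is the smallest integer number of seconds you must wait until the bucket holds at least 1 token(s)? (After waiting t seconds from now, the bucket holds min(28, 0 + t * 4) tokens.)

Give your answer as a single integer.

Need 0 + t * 4 >= 1, so t >= 1/4.
Smallest integer t = ceil(1/4) = 1.

Answer: 1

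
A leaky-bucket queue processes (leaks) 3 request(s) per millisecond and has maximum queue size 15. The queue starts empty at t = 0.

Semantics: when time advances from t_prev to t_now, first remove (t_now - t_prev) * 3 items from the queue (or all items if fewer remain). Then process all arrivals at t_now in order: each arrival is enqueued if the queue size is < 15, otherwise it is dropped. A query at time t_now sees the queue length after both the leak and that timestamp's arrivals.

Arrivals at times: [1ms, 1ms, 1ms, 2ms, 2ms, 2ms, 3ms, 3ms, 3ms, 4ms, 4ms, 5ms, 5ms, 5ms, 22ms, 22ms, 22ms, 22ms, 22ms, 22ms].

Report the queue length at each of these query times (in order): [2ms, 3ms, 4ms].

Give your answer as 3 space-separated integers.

Queue lengths at query times:
  query t=2ms: backlog = 3
  query t=3ms: backlog = 3
  query t=4ms: backlog = 2

Answer: 3 3 2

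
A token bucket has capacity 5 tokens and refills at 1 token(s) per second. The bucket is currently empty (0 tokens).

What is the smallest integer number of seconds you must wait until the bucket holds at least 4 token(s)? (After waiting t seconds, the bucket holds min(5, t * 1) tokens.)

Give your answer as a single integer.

Answer: 4

Derivation:
Need t * 1 >= 4, so t >= 4/1.
Smallest integer t = ceil(4/1) = 4.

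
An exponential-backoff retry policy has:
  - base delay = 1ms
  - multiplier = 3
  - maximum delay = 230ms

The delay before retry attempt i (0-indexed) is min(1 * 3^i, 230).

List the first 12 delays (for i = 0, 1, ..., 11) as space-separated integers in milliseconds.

Answer: 1 3 9 27 81 230 230 230 230 230 230 230

Derivation:
Computing each delay:
  i=0: min(1*3^0, 230) = 1
  i=1: min(1*3^1, 230) = 3
  i=2: min(1*3^2, 230) = 9
  i=3: min(1*3^3, 230) = 27
  i=4: min(1*3^4, 230) = 81
  i=5: min(1*3^5, 230) = 230
  i=6: min(1*3^6, 230) = 230
  i=7: min(1*3^7, 230) = 230
  i=8: min(1*3^8, 230) = 230
  i=9: min(1*3^9, 230) = 230
  i=10: min(1*3^10, 230) = 230
  i=11: min(1*3^11, 230) = 230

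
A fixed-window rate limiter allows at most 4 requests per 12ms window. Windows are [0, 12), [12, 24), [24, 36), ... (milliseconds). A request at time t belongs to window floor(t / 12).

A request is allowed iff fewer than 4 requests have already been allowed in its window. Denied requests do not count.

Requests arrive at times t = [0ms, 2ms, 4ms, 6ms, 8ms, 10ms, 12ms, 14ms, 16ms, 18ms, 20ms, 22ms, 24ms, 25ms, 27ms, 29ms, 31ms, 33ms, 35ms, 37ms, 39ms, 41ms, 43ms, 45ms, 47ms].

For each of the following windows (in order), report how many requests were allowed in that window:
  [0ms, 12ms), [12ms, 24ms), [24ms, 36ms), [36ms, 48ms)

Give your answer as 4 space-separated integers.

Processing requests:
  req#1 t=0ms (window 0): ALLOW
  req#2 t=2ms (window 0): ALLOW
  req#3 t=4ms (window 0): ALLOW
  req#4 t=6ms (window 0): ALLOW
  req#5 t=8ms (window 0): DENY
  req#6 t=10ms (window 0): DENY
  req#7 t=12ms (window 1): ALLOW
  req#8 t=14ms (window 1): ALLOW
  req#9 t=16ms (window 1): ALLOW
  req#10 t=18ms (window 1): ALLOW
  req#11 t=20ms (window 1): DENY
  req#12 t=22ms (window 1): DENY
  req#13 t=24ms (window 2): ALLOW
  req#14 t=25ms (window 2): ALLOW
  req#15 t=27ms (window 2): ALLOW
  req#16 t=29ms (window 2): ALLOW
  req#17 t=31ms (window 2): DENY
  req#18 t=33ms (window 2): DENY
  req#19 t=35ms (window 2): DENY
  req#20 t=37ms (window 3): ALLOW
  req#21 t=39ms (window 3): ALLOW
  req#22 t=41ms (window 3): ALLOW
  req#23 t=43ms (window 3): ALLOW
  req#24 t=45ms (window 3): DENY
  req#25 t=47ms (window 3): DENY

Allowed counts by window: 4 4 4 4

Answer: 4 4 4 4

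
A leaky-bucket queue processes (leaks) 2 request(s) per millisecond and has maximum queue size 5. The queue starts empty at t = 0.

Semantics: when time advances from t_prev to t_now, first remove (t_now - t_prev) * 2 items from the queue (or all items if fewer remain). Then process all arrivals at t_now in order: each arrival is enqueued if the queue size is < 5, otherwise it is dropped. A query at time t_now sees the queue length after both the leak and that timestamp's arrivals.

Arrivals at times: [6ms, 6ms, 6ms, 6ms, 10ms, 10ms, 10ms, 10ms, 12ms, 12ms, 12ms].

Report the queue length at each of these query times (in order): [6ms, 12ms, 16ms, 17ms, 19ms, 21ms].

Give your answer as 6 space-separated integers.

Answer: 4 3 0 0 0 0

Derivation:
Queue lengths at query times:
  query t=6ms: backlog = 4
  query t=12ms: backlog = 3
  query t=16ms: backlog = 0
  query t=17ms: backlog = 0
  query t=19ms: backlog = 0
  query t=21ms: backlog = 0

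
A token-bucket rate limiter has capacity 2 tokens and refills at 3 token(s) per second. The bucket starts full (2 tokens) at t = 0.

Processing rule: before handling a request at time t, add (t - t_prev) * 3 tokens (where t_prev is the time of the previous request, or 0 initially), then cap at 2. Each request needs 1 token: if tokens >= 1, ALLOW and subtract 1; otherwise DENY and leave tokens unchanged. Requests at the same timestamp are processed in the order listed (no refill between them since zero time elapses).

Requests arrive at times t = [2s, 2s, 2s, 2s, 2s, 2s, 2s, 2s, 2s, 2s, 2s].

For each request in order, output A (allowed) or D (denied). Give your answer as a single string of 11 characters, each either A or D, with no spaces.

Simulating step by step:
  req#1 t=2s: ALLOW
  req#2 t=2s: ALLOW
  req#3 t=2s: DENY
  req#4 t=2s: DENY
  req#5 t=2s: DENY
  req#6 t=2s: DENY
  req#7 t=2s: DENY
  req#8 t=2s: DENY
  req#9 t=2s: DENY
  req#10 t=2s: DENY
  req#11 t=2s: DENY

Answer: AADDDDDDDDD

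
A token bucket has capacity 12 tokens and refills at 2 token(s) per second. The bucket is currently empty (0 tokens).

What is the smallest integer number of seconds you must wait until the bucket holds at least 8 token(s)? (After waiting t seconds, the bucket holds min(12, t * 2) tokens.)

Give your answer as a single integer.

Answer: 4

Derivation:
Need t * 2 >= 8, so t >= 8/2.
Smallest integer t = ceil(8/2) = 4.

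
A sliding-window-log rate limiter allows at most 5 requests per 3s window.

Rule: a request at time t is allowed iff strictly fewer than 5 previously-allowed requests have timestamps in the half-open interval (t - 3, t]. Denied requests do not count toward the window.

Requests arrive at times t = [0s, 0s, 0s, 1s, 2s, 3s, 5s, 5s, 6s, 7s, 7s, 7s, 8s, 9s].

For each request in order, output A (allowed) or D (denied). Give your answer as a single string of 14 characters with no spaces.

Answer: AAAAAAAAAAADAA

Derivation:
Tracking allowed requests in the window:
  req#1 t=0s: ALLOW
  req#2 t=0s: ALLOW
  req#3 t=0s: ALLOW
  req#4 t=1s: ALLOW
  req#5 t=2s: ALLOW
  req#6 t=3s: ALLOW
  req#7 t=5s: ALLOW
  req#8 t=5s: ALLOW
  req#9 t=6s: ALLOW
  req#10 t=7s: ALLOW
  req#11 t=7s: ALLOW
  req#12 t=7s: DENY
  req#13 t=8s: ALLOW
  req#14 t=9s: ALLOW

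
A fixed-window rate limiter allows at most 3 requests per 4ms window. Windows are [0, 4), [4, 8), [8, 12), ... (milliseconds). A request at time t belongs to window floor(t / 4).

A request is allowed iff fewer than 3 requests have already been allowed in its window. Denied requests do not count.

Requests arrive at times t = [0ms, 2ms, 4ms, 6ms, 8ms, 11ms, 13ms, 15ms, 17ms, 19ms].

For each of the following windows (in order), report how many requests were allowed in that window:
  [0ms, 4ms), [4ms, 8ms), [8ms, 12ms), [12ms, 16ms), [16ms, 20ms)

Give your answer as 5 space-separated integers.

Answer: 2 2 2 2 2

Derivation:
Processing requests:
  req#1 t=0ms (window 0): ALLOW
  req#2 t=2ms (window 0): ALLOW
  req#3 t=4ms (window 1): ALLOW
  req#4 t=6ms (window 1): ALLOW
  req#5 t=8ms (window 2): ALLOW
  req#6 t=11ms (window 2): ALLOW
  req#7 t=13ms (window 3): ALLOW
  req#8 t=15ms (window 3): ALLOW
  req#9 t=17ms (window 4): ALLOW
  req#10 t=19ms (window 4): ALLOW

Allowed counts by window: 2 2 2 2 2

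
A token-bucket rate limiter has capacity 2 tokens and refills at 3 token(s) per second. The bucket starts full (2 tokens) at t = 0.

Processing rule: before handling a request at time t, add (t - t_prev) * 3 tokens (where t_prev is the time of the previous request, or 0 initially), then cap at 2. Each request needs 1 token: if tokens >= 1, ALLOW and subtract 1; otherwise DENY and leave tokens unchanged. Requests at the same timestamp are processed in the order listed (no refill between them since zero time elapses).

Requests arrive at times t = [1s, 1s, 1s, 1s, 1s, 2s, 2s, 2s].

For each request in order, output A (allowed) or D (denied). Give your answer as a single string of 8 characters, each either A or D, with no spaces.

Simulating step by step:
  req#1 t=1s: ALLOW
  req#2 t=1s: ALLOW
  req#3 t=1s: DENY
  req#4 t=1s: DENY
  req#5 t=1s: DENY
  req#6 t=2s: ALLOW
  req#7 t=2s: ALLOW
  req#8 t=2s: DENY

Answer: AADDDAAD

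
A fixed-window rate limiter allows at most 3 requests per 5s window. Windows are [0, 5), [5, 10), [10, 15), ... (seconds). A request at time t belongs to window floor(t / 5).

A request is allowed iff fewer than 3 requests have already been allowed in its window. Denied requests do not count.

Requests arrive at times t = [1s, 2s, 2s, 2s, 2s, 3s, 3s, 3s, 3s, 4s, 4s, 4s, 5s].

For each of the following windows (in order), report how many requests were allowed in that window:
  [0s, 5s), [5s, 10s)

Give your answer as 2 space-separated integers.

Processing requests:
  req#1 t=1s (window 0): ALLOW
  req#2 t=2s (window 0): ALLOW
  req#3 t=2s (window 0): ALLOW
  req#4 t=2s (window 0): DENY
  req#5 t=2s (window 0): DENY
  req#6 t=3s (window 0): DENY
  req#7 t=3s (window 0): DENY
  req#8 t=3s (window 0): DENY
  req#9 t=3s (window 0): DENY
  req#10 t=4s (window 0): DENY
  req#11 t=4s (window 0): DENY
  req#12 t=4s (window 0): DENY
  req#13 t=5s (window 1): ALLOW

Allowed counts by window: 3 1

Answer: 3 1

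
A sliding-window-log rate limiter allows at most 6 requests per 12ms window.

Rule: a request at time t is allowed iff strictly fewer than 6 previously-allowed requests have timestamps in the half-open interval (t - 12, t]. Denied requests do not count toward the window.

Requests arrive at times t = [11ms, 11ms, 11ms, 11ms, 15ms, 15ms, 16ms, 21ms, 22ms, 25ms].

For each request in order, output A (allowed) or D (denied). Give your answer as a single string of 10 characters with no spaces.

Answer: AAAAAADDDA

Derivation:
Tracking allowed requests in the window:
  req#1 t=11ms: ALLOW
  req#2 t=11ms: ALLOW
  req#3 t=11ms: ALLOW
  req#4 t=11ms: ALLOW
  req#5 t=15ms: ALLOW
  req#6 t=15ms: ALLOW
  req#7 t=16ms: DENY
  req#8 t=21ms: DENY
  req#9 t=22ms: DENY
  req#10 t=25ms: ALLOW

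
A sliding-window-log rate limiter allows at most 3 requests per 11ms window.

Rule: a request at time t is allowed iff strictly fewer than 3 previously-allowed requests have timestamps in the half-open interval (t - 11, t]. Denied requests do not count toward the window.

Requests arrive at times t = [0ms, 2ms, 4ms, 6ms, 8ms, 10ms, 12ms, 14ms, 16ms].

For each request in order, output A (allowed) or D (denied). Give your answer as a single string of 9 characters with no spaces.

Answer: AAADDDAAA

Derivation:
Tracking allowed requests in the window:
  req#1 t=0ms: ALLOW
  req#2 t=2ms: ALLOW
  req#3 t=4ms: ALLOW
  req#4 t=6ms: DENY
  req#5 t=8ms: DENY
  req#6 t=10ms: DENY
  req#7 t=12ms: ALLOW
  req#8 t=14ms: ALLOW
  req#9 t=16ms: ALLOW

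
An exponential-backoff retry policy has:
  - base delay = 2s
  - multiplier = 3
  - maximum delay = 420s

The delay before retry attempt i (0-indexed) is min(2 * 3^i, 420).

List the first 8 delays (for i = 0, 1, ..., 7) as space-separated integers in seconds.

Answer: 2 6 18 54 162 420 420 420

Derivation:
Computing each delay:
  i=0: min(2*3^0, 420) = 2
  i=1: min(2*3^1, 420) = 6
  i=2: min(2*3^2, 420) = 18
  i=3: min(2*3^3, 420) = 54
  i=4: min(2*3^4, 420) = 162
  i=5: min(2*3^5, 420) = 420
  i=6: min(2*3^6, 420) = 420
  i=7: min(2*3^7, 420) = 420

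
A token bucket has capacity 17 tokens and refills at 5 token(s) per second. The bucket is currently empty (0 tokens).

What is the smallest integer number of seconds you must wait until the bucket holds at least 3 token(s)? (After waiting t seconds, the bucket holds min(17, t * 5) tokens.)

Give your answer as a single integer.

Need t * 5 >= 3, so t >= 3/5.
Smallest integer t = ceil(3/5) = 1.

Answer: 1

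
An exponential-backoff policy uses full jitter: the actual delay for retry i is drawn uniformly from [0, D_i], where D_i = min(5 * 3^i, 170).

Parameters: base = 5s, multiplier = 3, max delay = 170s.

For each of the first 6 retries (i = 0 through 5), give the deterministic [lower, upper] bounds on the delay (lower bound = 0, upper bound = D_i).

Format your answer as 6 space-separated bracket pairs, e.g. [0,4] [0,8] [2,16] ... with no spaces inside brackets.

Computing bounds per retry:
  i=0: D_i=min(5*3^0,170)=5, bounds=[0,5]
  i=1: D_i=min(5*3^1,170)=15, bounds=[0,15]
  i=2: D_i=min(5*3^2,170)=45, bounds=[0,45]
  i=3: D_i=min(5*3^3,170)=135, bounds=[0,135]
  i=4: D_i=min(5*3^4,170)=170, bounds=[0,170]
  i=5: D_i=min(5*3^5,170)=170, bounds=[0,170]

Answer: [0,5] [0,15] [0,45] [0,135] [0,170] [0,170]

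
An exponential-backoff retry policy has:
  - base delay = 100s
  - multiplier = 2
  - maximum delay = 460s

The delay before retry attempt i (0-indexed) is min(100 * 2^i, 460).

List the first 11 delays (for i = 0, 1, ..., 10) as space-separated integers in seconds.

Computing each delay:
  i=0: min(100*2^0, 460) = 100
  i=1: min(100*2^1, 460) = 200
  i=2: min(100*2^2, 460) = 400
  i=3: min(100*2^3, 460) = 460
  i=4: min(100*2^4, 460) = 460
  i=5: min(100*2^5, 460) = 460
  i=6: min(100*2^6, 460) = 460
  i=7: min(100*2^7, 460) = 460
  i=8: min(100*2^8, 460) = 460
  i=9: min(100*2^9, 460) = 460
  i=10: min(100*2^10, 460) = 460

Answer: 100 200 400 460 460 460 460 460 460 460 460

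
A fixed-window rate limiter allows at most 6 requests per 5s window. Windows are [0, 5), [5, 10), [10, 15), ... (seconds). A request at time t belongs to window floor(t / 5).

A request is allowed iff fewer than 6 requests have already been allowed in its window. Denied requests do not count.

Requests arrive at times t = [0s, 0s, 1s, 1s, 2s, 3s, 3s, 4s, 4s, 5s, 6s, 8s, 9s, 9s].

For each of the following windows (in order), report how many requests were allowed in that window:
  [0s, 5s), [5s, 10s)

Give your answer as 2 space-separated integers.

Processing requests:
  req#1 t=0s (window 0): ALLOW
  req#2 t=0s (window 0): ALLOW
  req#3 t=1s (window 0): ALLOW
  req#4 t=1s (window 0): ALLOW
  req#5 t=2s (window 0): ALLOW
  req#6 t=3s (window 0): ALLOW
  req#7 t=3s (window 0): DENY
  req#8 t=4s (window 0): DENY
  req#9 t=4s (window 0): DENY
  req#10 t=5s (window 1): ALLOW
  req#11 t=6s (window 1): ALLOW
  req#12 t=8s (window 1): ALLOW
  req#13 t=9s (window 1): ALLOW
  req#14 t=9s (window 1): ALLOW

Allowed counts by window: 6 5

Answer: 6 5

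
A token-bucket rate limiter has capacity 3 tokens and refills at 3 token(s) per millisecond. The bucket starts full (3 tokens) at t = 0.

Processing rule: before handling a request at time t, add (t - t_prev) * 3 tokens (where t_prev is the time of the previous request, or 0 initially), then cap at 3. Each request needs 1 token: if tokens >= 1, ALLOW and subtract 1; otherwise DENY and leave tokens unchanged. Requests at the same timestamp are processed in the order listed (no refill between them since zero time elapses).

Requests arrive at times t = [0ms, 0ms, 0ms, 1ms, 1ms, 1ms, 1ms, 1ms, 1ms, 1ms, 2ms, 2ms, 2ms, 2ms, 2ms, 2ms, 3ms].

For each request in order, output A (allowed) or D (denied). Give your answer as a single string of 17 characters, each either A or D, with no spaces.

Answer: AAAAAADDDDAAADDDA

Derivation:
Simulating step by step:
  req#1 t=0ms: ALLOW
  req#2 t=0ms: ALLOW
  req#3 t=0ms: ALLOW
  req#4 t=1ms: ALLOW
  req#5 t=1ms: ALLOW
  req#6 t=1ms: ALLOW
  req#7 t=1ms: DENY
  req#8 t=1ms: DENY
  req#9 t=1ms: DENY
  req#10 t=1ms: DENY
  req#11 t=2ms: ALLOW
  req#12 t=2ms: ALLOW
  req#13 t=2ms: ALLOW
  req#14 t=2ms: DENY
  req#15 t=2ms: DENY
  req#16 t=2ms: DENY
  req#17 t=3ms: ALLOW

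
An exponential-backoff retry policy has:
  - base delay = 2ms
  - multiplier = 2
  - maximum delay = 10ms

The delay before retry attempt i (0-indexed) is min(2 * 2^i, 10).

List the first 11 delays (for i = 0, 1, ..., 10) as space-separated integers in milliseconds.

Computing each delay:
  i=0: min(2*2^0, 10) = 2
  i=1: min(2*2^1, 10) = 4
  i=2: min(2*2^2, 10) = 8
  i=3: min(2*2^3, 10) = 10
  i=4: min(2*2^4, 10) = 10
  i=5: min(2*2^5, 10) = 10
  i=6: min(2*2^6, 10) = 10
  i=7: min(2*2^7, 10) = 10
  i=8: min(2*2^8, 10) = 10
  i=9: min(2*2^9, 10) = 10
  i=10: min(2*2^10, 10) = 10

Answer: 2 4 8 10 10 10 10 10 10 10 10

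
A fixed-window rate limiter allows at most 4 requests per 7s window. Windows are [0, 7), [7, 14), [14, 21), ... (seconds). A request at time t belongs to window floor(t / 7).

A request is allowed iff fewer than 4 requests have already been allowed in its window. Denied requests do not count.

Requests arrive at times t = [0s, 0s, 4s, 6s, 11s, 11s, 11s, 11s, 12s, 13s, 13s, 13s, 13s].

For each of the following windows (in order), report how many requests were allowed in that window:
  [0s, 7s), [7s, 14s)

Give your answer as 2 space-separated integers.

Processing requests:
  req#1 t=0s (window 0): ALLOW
  req#2 t=0s (window 0): ALLOW
  req#3 t=4s (window 0): ALLOW
  req#4 t=6s (window 0): ALLOW
  req#5 t=11s (window 1): ALLOW
  req#6 t=11s (window 1): ALLOW
  req#7 t=11s (window 1): ALLOW
  req#8 t=11s (window 1): ALLOW
  req#9 t=12s (window 1): DENY
  req#10 t=13s (window 1): DENY
  req#11 t=13s (window 1): DENY
  req#12 t=13s (window 1): DENY
  req#13 t=13s (window 1): DENY

Allowed counts by window: 4 4

Answer: 4 4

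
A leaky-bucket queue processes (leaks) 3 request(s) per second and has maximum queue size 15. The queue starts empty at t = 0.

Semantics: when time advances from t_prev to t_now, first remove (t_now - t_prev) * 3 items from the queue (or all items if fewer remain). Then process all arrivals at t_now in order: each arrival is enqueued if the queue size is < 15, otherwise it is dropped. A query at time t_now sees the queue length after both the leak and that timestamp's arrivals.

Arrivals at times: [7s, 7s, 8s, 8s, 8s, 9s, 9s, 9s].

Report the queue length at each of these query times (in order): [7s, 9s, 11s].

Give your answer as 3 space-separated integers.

Queue lengths at query times:
  query t=7s: backlog = 2
  query t=9s: backlog = 3
  query t=11s: backlog = 0

Answer: 2 3 0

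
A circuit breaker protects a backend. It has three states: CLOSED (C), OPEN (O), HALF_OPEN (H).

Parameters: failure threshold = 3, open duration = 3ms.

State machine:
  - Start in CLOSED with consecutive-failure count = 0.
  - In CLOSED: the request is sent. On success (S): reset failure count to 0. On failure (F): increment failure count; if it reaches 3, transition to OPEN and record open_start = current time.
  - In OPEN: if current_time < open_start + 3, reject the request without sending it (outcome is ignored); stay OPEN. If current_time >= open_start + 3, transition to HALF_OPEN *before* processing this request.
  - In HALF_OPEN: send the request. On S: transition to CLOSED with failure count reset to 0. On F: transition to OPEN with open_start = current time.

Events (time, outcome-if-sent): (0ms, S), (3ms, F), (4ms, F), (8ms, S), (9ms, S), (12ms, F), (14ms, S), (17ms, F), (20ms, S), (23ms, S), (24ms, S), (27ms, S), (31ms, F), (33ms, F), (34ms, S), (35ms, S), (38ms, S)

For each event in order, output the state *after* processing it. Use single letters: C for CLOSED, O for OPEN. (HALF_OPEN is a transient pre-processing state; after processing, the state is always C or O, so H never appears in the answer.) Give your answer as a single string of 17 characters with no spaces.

State after each event:
  event#1 t=0ms outcome=S: state=CLOSED
  event#2 t=3ms outcome=F: state=CLOSED
  event#3 t=4ms outcome=F: state=CLOSED
  event#4 t=8ms outcome=S: state=CLOSED
  event#5 t=9ms outcome=S: state=CLOSED
  event#6 t=12ms outcome=F: state=CLOSED
  event#7 t=14ms outcome=S: state=CLOSED
  event#8 t=17ms outcome=F: state=CLOSED
  event#9 t=20ms outcome=S: state=CLOSED
  event#10 t=23ms outcome=S: state=CLOSED
  event#11 t=24ms outcome=S: state=CLOSED
  event#12 t=27ms outcome=S: state=CLOSED
  event#13 t=31ms outcome=F: state=CLOSED
  event#14 t=33ms outcome=F: state=CLOSED
  event#15 t=34ms outcome=S: state=CLOSED
  event#16 t=35ms outcome=S: state=CLOSED
  event#17 t=38ms outcome=S: state=CLOSED

Answer: CCCCCCCCCCCCCCCCC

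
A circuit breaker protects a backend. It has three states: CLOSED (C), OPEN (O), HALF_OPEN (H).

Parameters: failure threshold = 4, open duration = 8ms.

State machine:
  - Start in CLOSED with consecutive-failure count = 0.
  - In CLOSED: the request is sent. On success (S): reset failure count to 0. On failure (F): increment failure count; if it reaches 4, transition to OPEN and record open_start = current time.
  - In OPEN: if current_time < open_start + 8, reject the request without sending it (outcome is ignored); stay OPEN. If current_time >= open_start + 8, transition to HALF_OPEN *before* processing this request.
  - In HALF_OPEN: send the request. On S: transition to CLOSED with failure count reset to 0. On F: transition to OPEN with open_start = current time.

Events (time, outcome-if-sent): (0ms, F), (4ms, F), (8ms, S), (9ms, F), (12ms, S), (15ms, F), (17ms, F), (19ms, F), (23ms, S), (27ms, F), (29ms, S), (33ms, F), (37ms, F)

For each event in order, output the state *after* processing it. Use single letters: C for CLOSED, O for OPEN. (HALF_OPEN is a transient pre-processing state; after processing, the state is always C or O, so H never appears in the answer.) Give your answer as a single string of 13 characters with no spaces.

Answer: CCCCCCCCCCCCC

Derivation:
State after each event:
  event#1 t=0ms outcome=F: state=CLOSED
  event#2 t=4ms outcome=F: state=CLOSED
  event#3 t=8ms outcome=S: state=CLOSED
  event#4 t=9ms outcome=F: state=CLOSED
  event#5 t=12ms outcome=S: state=CLOSED
  event#6 t=15ms outcome=F: state=CLOSED
  event#7 t=17ms outcome=F: state=CLOSED
  event#8 t=19ms outcome=F: state=CLOSED
  event#9 t=23ms outcome=S: state=CLOSED
  event#10 t=27ms outcome=F: state=CLOSED
  event#11 t=29ms outcome=S: state=CLOSED
  event#12 t=33ms outcome=F: state=CLOSED
  event#13 t=37ms outcome=F: state=CLOSED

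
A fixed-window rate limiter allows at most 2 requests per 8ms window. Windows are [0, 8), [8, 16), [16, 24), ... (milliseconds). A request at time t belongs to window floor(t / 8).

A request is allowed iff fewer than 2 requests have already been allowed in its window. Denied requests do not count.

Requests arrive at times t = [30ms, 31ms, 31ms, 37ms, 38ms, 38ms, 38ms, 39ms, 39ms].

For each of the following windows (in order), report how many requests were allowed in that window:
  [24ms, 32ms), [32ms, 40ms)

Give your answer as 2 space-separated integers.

Answer: 2 2

Derivation:
Processing requests:
  req#1 t=30ms (window 3): ALLOW
  req#2 t=31ms (window 3): ALLOW
  req#3 t=31ms (window 3): DENY
  req#4 t=37ms (window 4): ALLOW
  req#5 t=38ms (window 4): ALLOW
  req#6 t=38ms (window 4): DENY
  req#7 t=38ms (window 4): DENY
  req#8 t=39ms (window 4): DENY
  req#9 t=39ms (window 4): DENY

Allowed counts by window: 2 2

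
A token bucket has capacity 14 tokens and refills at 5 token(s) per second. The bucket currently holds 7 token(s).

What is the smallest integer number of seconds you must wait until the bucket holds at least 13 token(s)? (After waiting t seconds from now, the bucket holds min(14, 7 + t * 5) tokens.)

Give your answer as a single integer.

Need 7 + t * 5 >= 13, so t >= 6/5.
Smallest integer t = ceil(6/5) = 2.

Answer: 2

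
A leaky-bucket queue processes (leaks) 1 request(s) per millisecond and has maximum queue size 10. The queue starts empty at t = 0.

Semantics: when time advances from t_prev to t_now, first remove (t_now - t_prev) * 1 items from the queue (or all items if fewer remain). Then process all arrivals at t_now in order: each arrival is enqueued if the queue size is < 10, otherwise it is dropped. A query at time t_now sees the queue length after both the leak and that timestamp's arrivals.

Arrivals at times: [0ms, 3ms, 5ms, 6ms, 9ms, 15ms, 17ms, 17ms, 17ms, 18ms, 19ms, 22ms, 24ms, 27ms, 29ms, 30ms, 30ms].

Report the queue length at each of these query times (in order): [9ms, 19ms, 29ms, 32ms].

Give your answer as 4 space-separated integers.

Queue lengths at query times:
  query t=9ms: backlog = 1
  query t=19ms: backlog = 3
  query t=29ms: backlog = 1
  query t=32ms: backlog = 0

Answer: 1 3 1 0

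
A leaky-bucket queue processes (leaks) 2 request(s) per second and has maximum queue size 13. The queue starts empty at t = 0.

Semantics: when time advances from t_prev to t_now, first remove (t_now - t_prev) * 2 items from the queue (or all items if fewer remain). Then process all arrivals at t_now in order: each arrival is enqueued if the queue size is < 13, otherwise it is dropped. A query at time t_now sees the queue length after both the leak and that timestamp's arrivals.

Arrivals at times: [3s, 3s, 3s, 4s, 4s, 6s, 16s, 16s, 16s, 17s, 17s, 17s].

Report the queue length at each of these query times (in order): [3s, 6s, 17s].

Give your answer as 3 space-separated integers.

Queue lengths at query times:
  query t=3s: backlog = 3
  query t=6s: backlog = 1
  query t=17s: backlog = 4

Answer: 3 1 4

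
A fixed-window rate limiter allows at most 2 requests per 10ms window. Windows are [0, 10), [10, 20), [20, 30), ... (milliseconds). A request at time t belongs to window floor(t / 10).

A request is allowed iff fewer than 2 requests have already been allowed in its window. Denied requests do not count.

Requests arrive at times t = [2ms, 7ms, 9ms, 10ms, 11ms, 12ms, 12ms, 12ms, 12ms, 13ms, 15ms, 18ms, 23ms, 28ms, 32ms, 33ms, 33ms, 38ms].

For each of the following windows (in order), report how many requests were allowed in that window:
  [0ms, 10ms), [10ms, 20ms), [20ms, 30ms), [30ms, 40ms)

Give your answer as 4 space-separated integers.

Processing requests:
  req#1 t=2ms (window 0): ALLOW
  req#2 t=7ms (window 0): ALLOW
  req#3 t=9ms (window 0): DENY
  req#4 t=10ms (window 1): ALLOW
  req#5 t=11ms (window 1): ALLOW
  req#6 t=12ms (window 1): DENY
  req#7 t=12ms (window 1): DENY
  req#8 t=12ms (window 1): DENY
  req#9 t=12ms (window 1): DENY
  req#10 t=13ms (window 1): DENY
  req#11 t=15ms (window 1): DENY
  req#12 t=18ms (window 1): DENY
  req#13 t=23ms (window 2): ALLOW
  req#14 t=28ms (window 2): ALLOW
  req#15 t=32ms (window 3): ALLOW
  req#16 t=33ms (window 3): ALLOW
  req#17 t=33ms (window 3): DENY
  req#18 t=38ms (window 3): DENY

Allowed counts by window: 2 2 2 2

Answer: 2 2 2 2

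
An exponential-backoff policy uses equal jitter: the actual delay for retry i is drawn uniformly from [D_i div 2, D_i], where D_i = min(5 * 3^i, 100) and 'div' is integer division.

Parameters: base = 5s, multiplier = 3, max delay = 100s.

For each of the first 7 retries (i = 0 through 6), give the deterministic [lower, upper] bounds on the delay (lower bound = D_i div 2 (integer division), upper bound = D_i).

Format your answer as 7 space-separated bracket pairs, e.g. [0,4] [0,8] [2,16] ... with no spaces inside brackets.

Computing bounds per retry:
  i=0: D_i=min(5*3^0,100)=5, bounds=[2,5]
  i=1: D_i=min(5*3^1,100)=15, bounds=[7,15]
  i=2: D_i=min(5*3^2,100)=45, bounds=[22,45]
  i=3: D_i=min(5*3^3,100)=100, bounds=[50,100]
  i=4: D_i=min(5*3^4,100)=100, bounds=[50,100]
  i=5: D_i=min(5*3^5,100)=100, bounds=[50,100]
  i=6: D_i=min(5*3^6,100)=100, bounds=[50,100]

Answer: [2,5] [7,15] [22,45] [50,100] [50,100] [50,100] [50,100]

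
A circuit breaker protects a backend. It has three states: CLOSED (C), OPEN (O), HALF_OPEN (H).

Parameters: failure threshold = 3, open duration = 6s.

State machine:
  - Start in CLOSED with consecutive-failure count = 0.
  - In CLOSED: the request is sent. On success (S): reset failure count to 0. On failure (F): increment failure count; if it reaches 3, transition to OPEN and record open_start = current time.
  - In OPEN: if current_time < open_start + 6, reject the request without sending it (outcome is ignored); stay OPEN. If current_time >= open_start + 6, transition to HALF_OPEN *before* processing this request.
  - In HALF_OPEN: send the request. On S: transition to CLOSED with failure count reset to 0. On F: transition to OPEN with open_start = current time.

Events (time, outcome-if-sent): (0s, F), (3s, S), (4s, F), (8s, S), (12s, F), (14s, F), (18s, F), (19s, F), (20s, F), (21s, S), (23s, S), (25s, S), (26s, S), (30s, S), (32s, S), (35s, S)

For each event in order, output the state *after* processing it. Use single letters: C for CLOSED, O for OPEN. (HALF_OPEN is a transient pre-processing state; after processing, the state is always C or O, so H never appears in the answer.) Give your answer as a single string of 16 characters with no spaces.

State after each event:
  event#1 t=0s outcome=F: state=CLOSED
  event#2 t=3s outcome=S: state=CLOSED
  event#3 t=4s outcome=F: state=CLOSED
  event#4 t=8s outcome=S: state=CLOSED
  event#5 t=12s outcome=F: state=CLOSED
  event#6 t=14s outcome=F: state=CLOSED
  event#7 t=18s outcome=F: state=OPEN
  event#8 t=19s outcome=F: state=OPEN
  event#9 t=20s outcome=F: state=OPEN
  event#10 t=21s outcome=S: state=OPEN
  event#11 t=23s outcome=S: state=OPEN
  event#12 t=25s outcome=S: state=CLOSED
  event#13 t=26s outcome=S: state=CLOSED
  event#14 t=30s outcome=S: state=CLOSED
  event#15 t=32s outcome=S: state=CLOSED
  event#16 t=35s outcome=S: state=CLOSED

Answer: CCCCCCOOOOOCCCCC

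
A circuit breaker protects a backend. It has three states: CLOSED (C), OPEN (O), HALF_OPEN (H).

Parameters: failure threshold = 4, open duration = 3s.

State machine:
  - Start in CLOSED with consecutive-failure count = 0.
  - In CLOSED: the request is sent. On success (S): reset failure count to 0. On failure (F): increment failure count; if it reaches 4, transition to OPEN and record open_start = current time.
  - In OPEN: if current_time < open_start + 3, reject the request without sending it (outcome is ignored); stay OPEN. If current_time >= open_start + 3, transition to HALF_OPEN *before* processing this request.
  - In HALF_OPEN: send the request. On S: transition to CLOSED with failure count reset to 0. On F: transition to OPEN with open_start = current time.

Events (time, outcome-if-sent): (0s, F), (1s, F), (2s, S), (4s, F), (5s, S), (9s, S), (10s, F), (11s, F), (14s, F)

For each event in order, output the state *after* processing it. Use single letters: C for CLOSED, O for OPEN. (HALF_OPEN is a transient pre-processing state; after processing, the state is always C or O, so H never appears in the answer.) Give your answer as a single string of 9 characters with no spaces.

State after each event:
  event#1 t=0s outcome=F: state=CLOSED
  event#2 t=1s outcome=F: state=CLOSED
  event#3 t=2s outcome=S: state=CLOSED
  event#4 t=4s outcome=F: state=CLOSED
  event#5 t=5s outcome=S: state=CLOSED
  event#6 t=9s outcome=S: state=CLOSED
  event#7 t=10s outcome=F: state=CLOSED
  event#8 t=11s outcome=F: state=CLOSED
  event#9 t=14s outcome=F: state=CLOSED

Answer: CCCCCCCCC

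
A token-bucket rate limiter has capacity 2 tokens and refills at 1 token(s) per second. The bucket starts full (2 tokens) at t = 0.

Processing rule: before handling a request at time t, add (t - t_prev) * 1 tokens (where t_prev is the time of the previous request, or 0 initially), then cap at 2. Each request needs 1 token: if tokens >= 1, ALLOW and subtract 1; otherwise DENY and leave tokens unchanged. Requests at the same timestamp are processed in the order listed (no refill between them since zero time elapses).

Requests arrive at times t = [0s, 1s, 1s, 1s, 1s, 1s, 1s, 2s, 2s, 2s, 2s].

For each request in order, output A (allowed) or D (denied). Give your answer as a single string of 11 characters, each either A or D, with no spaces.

Simulating step by step:
  req#1 t=0s: ALLOW
  req#2 t=1s: ALLOW
  req#3 t=1s: ALLOW
  req#4 t=1s: DENY
  req#5 t=1s: DENY
  req#6 t=1s: DENY
  req#7 t=1s: DENY
  req#8 t=2s: ALLOW
  req#9 t=2s: DENY
  req#10 t=2s: DENY
  req#11 t=2s: DENY

Answer: AAADDDDADDD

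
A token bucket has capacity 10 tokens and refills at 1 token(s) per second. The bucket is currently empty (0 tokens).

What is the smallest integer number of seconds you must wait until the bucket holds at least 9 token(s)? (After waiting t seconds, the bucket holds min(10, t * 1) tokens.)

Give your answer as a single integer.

Need t * 1 >= 9, so t >= 9/1.
Smallest integer t = ceil(9/1) = 9.

Answer: 9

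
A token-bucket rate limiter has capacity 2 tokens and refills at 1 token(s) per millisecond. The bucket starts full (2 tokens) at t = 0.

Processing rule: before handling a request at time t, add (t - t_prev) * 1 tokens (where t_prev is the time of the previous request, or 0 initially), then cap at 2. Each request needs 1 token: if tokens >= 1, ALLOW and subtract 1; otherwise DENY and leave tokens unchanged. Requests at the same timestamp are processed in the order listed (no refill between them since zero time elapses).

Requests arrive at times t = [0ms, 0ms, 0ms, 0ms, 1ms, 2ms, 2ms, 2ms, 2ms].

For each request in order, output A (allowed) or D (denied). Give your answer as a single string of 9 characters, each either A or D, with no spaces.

Simulating step by step:
  req#1 t=0ms: ALLOW
  req#2 t=0ms: ALLOW
  req#3 t=0ms: DENY
  req#4 t=0ms: DENY
  req#5 t=1ms: ALLOW
  req#6 t=2ms: ALLOW
  req#7 t=2ms: DENY
  req#8 t=2ms: DENY
  req#9 t=2ms: DENY

Answer: AADDAADDD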